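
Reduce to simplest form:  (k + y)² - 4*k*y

(k - y)²

Expand the square and combine the 4*k*y term.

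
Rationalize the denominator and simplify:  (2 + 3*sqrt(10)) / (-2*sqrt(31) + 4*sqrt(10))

(2*sqrt(31) + 4*sqrt(10) + 3*sqrt(310) + 60)/18

Multiply numerator and denominator by 2*sqrt(31) + 4*sqrt(10).
Denominator becomes 36; numerator becomes 4*sqrt(31) + 8*sqrt(10) + 6*sqrt(310) + 120.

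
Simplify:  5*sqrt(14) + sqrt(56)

7*sqrt(14)

5*sqrt(14) = 5*sqrt(14); sqrt(56) = 2*sqrt(14)
Combine: (5 + 2)·sqrt(14) = 7*sqrt(14)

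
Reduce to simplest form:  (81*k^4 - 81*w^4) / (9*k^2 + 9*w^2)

81*k^4 - 81*w^4 factors as -81*(-k + w)*(k + w)*(k^2 + w^2).

9*k^2 - 9*w^2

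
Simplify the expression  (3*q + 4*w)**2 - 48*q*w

Expanding gives 9*q**2 - 24*q*w + 16*w**2, a perfect square.

(3*q - 4*w)**2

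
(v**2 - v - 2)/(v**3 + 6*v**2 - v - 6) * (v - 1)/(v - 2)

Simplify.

Factor: v**2 - v - 2 = (v + 1)*(v - 2);  v**3 + 6*v**2 - v - 6 = (v + 1)*(v - 1)*(v + 6)
Cancel the common factors (v - 1), (v - 2), (v + 1).

1/(v + 6)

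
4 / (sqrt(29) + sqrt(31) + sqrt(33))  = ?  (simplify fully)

(-8*sqrt(29667) + 108*sqrt(33) + 124*sqrt(31) + 140*sqrt(29))/2867

Group as (sqrt(31) + sqrt(33)) + sqrt(29); multiply by (sqrt(31) + sqrt(33)) - sqrt(29), then rationalise the remaining surd.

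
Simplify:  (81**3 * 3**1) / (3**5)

81**3 = 3**12; 3**1 = 3**1; 3**5 = 3**5
Combine exponents: 3**8

3**8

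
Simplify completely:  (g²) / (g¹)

Quotient: g¹

g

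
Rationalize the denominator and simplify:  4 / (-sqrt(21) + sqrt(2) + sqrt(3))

(-8*sqrt(21) - 10*sqrt(3) - 11*sqrt(2) - 3*sqrt(14))/29

Group as (sqrt(2) + sqrt(3)) - sqrt(21); multiply by (sqrt(2) + sqrt(3)) + sqrt(21), then rationalise the remaining surd.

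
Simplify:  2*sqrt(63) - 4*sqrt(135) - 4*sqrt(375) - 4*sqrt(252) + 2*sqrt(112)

2*sqrt(63) = 6*sqrt(7); 4*sqrt(135) = 12*sqrt(15); 4*sqrt(375) = 20*sqrt(15); 4*sqrt(252) = 24*sqrt(7); 2*sqrt(112) = 8*sqrt(7)

-32*sqrt(15) - 10*sqrt(7)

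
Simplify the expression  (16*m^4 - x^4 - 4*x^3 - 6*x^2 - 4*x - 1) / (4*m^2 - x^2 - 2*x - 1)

Difference of fourth powers: factor out (4*m^2 - (x + 1)^2).

4*m^2 + x^2 + 2*x + 1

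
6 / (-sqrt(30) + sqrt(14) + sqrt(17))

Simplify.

Group as (sqrt(14) + sqrt(17)) - sqrt(30); multiply by (sqrt(14) + sqrt(17)) + sqrt(30), then rationalise the remaining surd.

(-2*sqrt(30) + 54*sqrt(17) + 66*sqrt(14) + 8*sqrt(1785))/317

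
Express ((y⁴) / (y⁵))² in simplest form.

y^(-2)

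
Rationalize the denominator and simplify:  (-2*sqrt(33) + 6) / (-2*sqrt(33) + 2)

Multiply numerator and denominator by 2 + 2*sqrt(33).
Denominator becomes -128; numerator becomes -120 + 8*sqrt(33).

(-sqrt(33) + 15)/16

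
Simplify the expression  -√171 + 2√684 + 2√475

√171 = 3*√19; 2√684 = 12*√19; 2√475 = 10*√19
Combine: (-3 + 12 + 10)·√19 = 19*√19

19*√19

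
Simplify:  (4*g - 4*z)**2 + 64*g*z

16*(g + z)**2

Expanding gives 16*g**2 + 32*g*z + 16*z**2, a perfect square.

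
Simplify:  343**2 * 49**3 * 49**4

7**20

343**2 = 7**6; 49**3 = 7**6; 49**4 = 7**8
Combine exponents: 7**20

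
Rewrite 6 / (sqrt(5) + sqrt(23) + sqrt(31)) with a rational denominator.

(-12*sqrt(3565) - 18*sqrt(31) + 78*sqrt(23) + 294*sqrt(5))/451

Group as (sqrt(5) + sqrt(31)) + sqrt(23); multiply by (sqrt(5) + sqrt(31)) - sqrt(23), then rationalise the remaining surd.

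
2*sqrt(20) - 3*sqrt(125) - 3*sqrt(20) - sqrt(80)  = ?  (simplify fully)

-21*sqrt(5)

2*sqrt(20) = 4*sqrt(5); 3*sqrt(125) = 15*sqrt(5); 3*sqrt(20) = 6*sqrt(5); sqrt(80) = 4*sqrt(5)
Combine: (4 - 15 - 6 - 4)·sqrt(5) = -21*sqrt(5)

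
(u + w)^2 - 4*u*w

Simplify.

After expansion: u^2 - 2*u*w + w^2 — a perfect-square trinomial.

(u - w)^2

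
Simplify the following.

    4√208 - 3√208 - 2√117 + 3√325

4√208 = 16*√13; 3√208 = 12*√13; 2√117 = 6*√13; 3√325 = 15*√13
Combine: (16 - 12 - 6 + 15)·√13 = 13*√13

13*√13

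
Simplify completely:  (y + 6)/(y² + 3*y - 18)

1/(y - 3)

Factor: y² + 3*y - 18 = (y - 3)·(y + 6)
Cancel the common factor (y + 6).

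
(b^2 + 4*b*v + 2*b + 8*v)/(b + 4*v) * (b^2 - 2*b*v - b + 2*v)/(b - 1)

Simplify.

Factor: b^2 + 4*b*v + 2*b + 8*v = (b + 2)*(b + 4*v);  b^2 - 2*b*v - b + 2*v = (b - 2*v)*(b - 1)
Cancel the common factors (b + 4*v), (b - 1).

b^2 - 2*b*v + 2*b - 4*v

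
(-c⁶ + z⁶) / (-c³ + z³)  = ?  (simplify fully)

-c⁶ + z⁶ factors as (-c + z)*(c + z)*(c² - c*z + z²)*(c² + c*z + z²).

c³ + z³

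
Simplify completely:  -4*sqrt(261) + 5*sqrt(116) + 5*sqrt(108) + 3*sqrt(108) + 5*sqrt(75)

-2*sqrt(29) + 73*sqrt(3)

4*sqrt(261) = 12*sqrt(29); 5*sqrt(116) = 10*sqrt(29); 5*sqrt(108) = 30*sqrt(3); 3*sqrt(108) = 18*sqrt(3); 5*sqrt(75) = 25*sqrt(3)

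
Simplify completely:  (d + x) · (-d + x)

Telescope via difference of squares: (x+d)(x-d) = -d² + x².

-d² + x²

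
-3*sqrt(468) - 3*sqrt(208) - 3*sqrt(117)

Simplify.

3*sqrt(468) = 18*sqrt(13); 3*sqrt(208) = 12*sqrt(13); 3*sqrt(117) = 9*sqrt(13)
Combine: (-18 - 12 - 9)·sqrt(13) = -39*sqrt(13)

-39*sqrt(13)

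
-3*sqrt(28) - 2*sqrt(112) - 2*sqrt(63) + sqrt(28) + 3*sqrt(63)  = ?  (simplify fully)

-9*sqrt(7)

3*sqrt(28) = 6*sqrt(7); 2*sqrt(112) = 8*sqrt(7); 2*sqrt(63) = 6*sqrt(7); sqrt(28) = 2*sqrt(7); 3*sqrt(63) = 9*sqrt(7)
Combine: (-6 - 8 - 6 + 2 + 9)·sqrt(7) = -9*sqrt(7)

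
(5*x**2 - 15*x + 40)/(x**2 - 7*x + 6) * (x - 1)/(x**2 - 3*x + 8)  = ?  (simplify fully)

Factor: 5*x**2 - 15*x + 40 = 5*(x**2 - 3*x + 8);  x**2 - 7*x + 6 = (x - 6)*(x - 1)
Cancel the common factors (x**2 - 3*x + 8), (x - 1).

5/(x - 6)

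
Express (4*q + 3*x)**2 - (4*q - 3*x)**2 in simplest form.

48*q*x

Write as f((4*q),(3*x)) - f((4*q),-(3*x)) and expand.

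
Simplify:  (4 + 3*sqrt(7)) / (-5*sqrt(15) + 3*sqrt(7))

Multiply numerator and denominator by 3*sqrt(7) + 5*sqrt(15).
Denominator becomes -312; numerator becomes 12*sqrt(7) + 63 + 20*sqrt(15) + 15*sqrt(105).

(-15*sqrt(105) - 20*sqrt(15) - 63 - 12*sqrt(7))/312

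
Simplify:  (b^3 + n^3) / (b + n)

b^2 - b*n + n^2

Apply the sum-of-cubes factorisation and cancel (b + n).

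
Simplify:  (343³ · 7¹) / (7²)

7^8

343³ = 7^9; 7¹ = 7^1; 7² = 7^2
Combine exponents: 7^8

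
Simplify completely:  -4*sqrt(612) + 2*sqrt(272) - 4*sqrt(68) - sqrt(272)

4*sqrt(612) = 24*sqrt(17); 2*sqrt(272) = 8*sqrt(17); 4*sqrt(68) = 8*sqrt(17); sqrt(272) = 4*sqrt(17)
Combine: (-24 + 8 - 8 - 4)·sqrt(17) = -28*sqrt(17)

-28*sqrt(17)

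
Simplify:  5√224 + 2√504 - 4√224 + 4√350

36*√14

5√224 = 20*√14; 2√504 = 12*√14; 4√224 = 16*√14; 4√350 = 20*√14
Combine: (20 + 12 - 16 + 20)·√14 = 36*√14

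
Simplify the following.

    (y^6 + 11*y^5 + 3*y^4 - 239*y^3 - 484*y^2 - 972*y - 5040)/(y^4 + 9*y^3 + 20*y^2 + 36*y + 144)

y^2 + 2*y - 35

Factor: y^6 + 11*y^5 + 3*y^4 - 239*y^3 - 484*y^2 - 972*y - 5040 = (y + 4)*(y + 6)*(y - 5)*(y^2 - y + 6)*(y + 7);  y^4 + 9*y^3 + 20*y^2 + 36*y + 144 = (y + 4)*(y + 6)*(y^2 - y + 6)
Cancel the common factors (y^2 - y + 6), (y + 4), (y + 6).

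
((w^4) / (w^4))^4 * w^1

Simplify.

w

Inside the bracket: 1
Raise to the power 4: 1
Multiply by w^1: add exponents.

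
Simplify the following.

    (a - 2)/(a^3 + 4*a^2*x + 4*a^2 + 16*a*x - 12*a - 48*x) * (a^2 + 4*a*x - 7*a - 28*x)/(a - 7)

1/(a + 6)

Factor: a^3 + 4*a^2*x + 4*a^2 + 16*a*x - 12*a - 48*x = (a + 4*x)*(a + 6)*(a - 2);  a^2 + 4*a*x - 7*a - 28*x = (a + 4*x)*(a - 7)
Cancel the common factors (a + 4*x), (a - 2), (a - 7).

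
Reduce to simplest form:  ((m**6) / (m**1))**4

Inside the bracket: m**5
Raise to the power 4: m**20

m**20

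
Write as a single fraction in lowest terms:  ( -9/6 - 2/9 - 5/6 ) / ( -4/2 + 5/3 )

23/3

Numerator: -9/6 - 2/9 - 5/6 = -23/9
Denominator: -4/2 + 5/3 = -1/3
Divide: (-23/9) · (-3) = 23/3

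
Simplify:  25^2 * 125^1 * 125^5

5^22

25^2 = 5^4; 125^1 = 5^3; 125^5 = 5^15
Combine exponents: 5^22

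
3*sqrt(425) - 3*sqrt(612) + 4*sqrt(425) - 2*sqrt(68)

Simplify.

13*sqrt(17)

3*sqrt(425) = 15*sqrt(17); 3*sqrt(612) = 18*sqrt(17); 4*sqrt(425) = 20*sqrt(17); 2*sqrt(68) = 4*sqrt(17)
Combine: (15 - 18 + 20 - 4)·sqrt(17) = 13*sqrt(17)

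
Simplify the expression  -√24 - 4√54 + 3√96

√24 = 2*√6; 4√54 = 12*√6; 3√96 = 12*√6
Combine: (-2 - 12 + 12)·√6 = -2*√6

-2*√6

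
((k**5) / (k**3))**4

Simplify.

k**8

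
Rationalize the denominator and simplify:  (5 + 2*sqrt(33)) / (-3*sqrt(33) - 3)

Multiply numerator and denominator by -3 + 3*sqrt(33).
Denominator becomes -288; numerator becomes 9*sqrt(33) + 183.

(-61 - 3*sqrt(33))/96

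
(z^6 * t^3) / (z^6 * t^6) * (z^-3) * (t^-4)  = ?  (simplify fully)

Quotient: (t^-3)
Multiply by (z^-3) * (t^-4): add exponents.

1/(t^7*z^3)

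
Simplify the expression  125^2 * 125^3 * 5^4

5^19

125^2 = 5^6; 125^3 = 5^9; 5^4 = 5^4
Combine exponents: 5^19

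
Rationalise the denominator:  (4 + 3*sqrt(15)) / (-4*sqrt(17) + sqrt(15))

(-12*sqrt(255) - 16*sqrt(17) - 45 - 4*sqrt(15))/257

Multiply numerator and denominator by sqrt(15) + 4*sqrt(17).
Denominator becomes -257; numerator becomes 4*sqrt(15) + 45 + 16*sqrt(17) + 12*sqrt(255).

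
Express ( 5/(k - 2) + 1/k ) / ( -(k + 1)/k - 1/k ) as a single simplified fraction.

Numerator: 5/(k - 2) + 1/k = (6*k - 2)/(k^2 - 2*k)
Denominator: -(k + 1)/k - 1/k = (-k - 2)/k
Divide: ((6*k - 2)/(k^2 - 2*k)) · (k/(-k - 2)) = (-6*k + 2)/(k^2 - 4)

(-6*k + 2)/(k^2 - 4)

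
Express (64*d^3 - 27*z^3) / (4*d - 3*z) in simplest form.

Apply the difference-of-cubes factorisation and cancel (4*d - 3*z).

16*d^2 + 12*d*z + 9*z^2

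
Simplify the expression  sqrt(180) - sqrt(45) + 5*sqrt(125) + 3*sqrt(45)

sqrt(180) = 6*sqrt(5); sqrt(45) = 3*sqrt(5); 5*sqrt(125) = 25*sqrt(5); 3*sqrt(45) = 9*sqrt(5)
Combine: (6 - 3 + 25 + 9)·sqrt(5) = 37*sqrt(5)

37*sqrt(5)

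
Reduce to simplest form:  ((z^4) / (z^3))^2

z^2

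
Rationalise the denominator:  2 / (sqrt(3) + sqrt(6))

Multiply numerator and denominator by -sqrt(3) + sqrt(6).
Denominator becomes 3; numerator becomes -2*sqrt(3) + 2*sqrt(6).

(-2*sqrt(3) + 2*sqrt(6))/3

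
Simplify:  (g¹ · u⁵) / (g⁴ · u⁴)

Quotient: (g^-3) · u¹

u/g³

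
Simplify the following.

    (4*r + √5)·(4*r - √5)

16*r² - 5

Difference of squares with P = 4*r, Q = √5.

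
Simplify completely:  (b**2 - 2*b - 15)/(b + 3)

Factor: b**2 - 2*b - 15 = (b - 5)*(b + 3)
Cancel the common factor (b + 3).

b - 5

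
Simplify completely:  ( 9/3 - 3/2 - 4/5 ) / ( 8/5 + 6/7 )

Numerator: 9/3 - 3/2 - 4/5 = 7/10
Denominator: 8/5 + 6/7 = 86/35
Divide: (7/10) · (35/86) = 49/172

49/172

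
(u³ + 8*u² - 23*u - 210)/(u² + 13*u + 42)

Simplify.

u - 5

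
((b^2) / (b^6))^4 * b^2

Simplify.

b^(-14)

Inside the bracket: (b^-4)
Raise to the power 4: (b^-16)
Multiply by b^2: add exponents.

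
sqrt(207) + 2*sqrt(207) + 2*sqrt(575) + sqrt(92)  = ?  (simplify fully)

sqrt(207) = 3*sqrt(23); 2*sqrt(207) = 6*sqrt(23); 2*sqrt(575) = 10*sqrt(23); sqrt(92) = 2*sqrt(23)
Combine: (3 + 6 + 10 + 2)·sqrt(23) = 21*sqrt(23)

21*sqrt(23)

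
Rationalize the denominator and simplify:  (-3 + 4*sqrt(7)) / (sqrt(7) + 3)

Multiply numerator and denominator by -sqrt(7) + 3.
Denominator becomes 2; numerator becomes -37 + 15*sqrt(7).

(-37 + 15*sqrt(7))/2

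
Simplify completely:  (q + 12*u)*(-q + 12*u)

Difference of squares with P = 12*u, Q = q.

-q^2 + 144*u^2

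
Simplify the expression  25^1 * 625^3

5^14

25^1 = 5^2; 625^3 = 5^12
Combine exponents: 5^14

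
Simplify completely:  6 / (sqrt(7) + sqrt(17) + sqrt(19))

Group as (sqrt(7) + sqrt(19)) + sqrt(17); multiply by (sqrt(7) + sqrt(19)) - sqrt(17), then rationalise the remaining surd.

(-12*sqrt(2261) + 30*sqrt(19) + 54*sqrt(17) + 174*sqrt(7))/451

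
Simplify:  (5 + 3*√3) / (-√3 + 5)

(17 + 10*√3)/11

Multiply numerator and denominator by √3 + 5.
Denominator becomes 22; numerator becomes 34 + 20*√3.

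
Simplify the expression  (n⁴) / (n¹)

Quotient: n³

n³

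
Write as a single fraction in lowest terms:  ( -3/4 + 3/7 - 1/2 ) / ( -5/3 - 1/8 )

138/301

Numerator: -3/4 + 3/7 - 1/2 = -23/28
Denominator: -5/3 - 1/8 = -43/24
Divide: (-23/28) · (-24/43) = 138/301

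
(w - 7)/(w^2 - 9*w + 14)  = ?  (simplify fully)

Factor: w^2 - 9*w + 14 = (w - 2)*(w - 7)
Cancel the common factor (w - 7).

1/(w - 2)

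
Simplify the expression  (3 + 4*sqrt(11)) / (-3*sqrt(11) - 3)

Multiply numerator and denominator by -3 + 3*sqrt(11).
Denominator becomes -90; numerator becomes -3*sqrt(11) + 123.

(-41 + sqrt(11))/30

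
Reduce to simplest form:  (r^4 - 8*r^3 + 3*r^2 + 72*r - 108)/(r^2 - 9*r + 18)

Factor: r^4 - 8*r^3 + 3*r^2 + 72*r - 108 = (r + 3)*(r - 3)*(r - 6)*(r - 2);  r^2 - 9*r + 18 = (r - 6)*(r - 3)
Cancel the common factors (r - 6), (r - 3).

r^2 + r - 6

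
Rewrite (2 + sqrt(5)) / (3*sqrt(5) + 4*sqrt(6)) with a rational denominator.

(-15 - 6*sqrt(5) + 8*sqrt(6) + 4*sqrt(30))/51

Multiply numerator and denominator by -4*sqrt(6) + 3*sqrt(5).
Denominator becomes -51; numerator becomes -4*sqrt(30) - 8*sqrt(6) + 6*sqrt(5) + 15.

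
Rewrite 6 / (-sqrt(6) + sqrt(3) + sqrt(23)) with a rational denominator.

Group as (sqrt(3) + sqrt(23)) - sqrt(6); multiply by (sqrt(3) + sqrt(23)) + sqrt(6), then rationalise the remaining surd.

(-39*sqrt(3) - 9*sqrt(46) + 30*sqrt(6) + 21*sqrt(23))/31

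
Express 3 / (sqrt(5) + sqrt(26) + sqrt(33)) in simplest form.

Group as (sqrt(26) + sqrt(33)) + sqrt(5); multiply by (sqrt(26) + sqrt(33)) - sqrt(5), then rationalise the remaining surd.

(-sqrt(4290) - sqrt(33) + 6*sqrt(26) + 27*sqrt(5))/86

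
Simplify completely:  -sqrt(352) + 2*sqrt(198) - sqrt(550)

-3*sqrt(22)

sqrt(352) = 4*sqrt(22); 2*sqrt(198) = 6*sqrt(22); sqrt(550) = 5*sqrt(22)
Combine: (-4 + 6 - 5)·sqrt(22) = -3*sqrt(22)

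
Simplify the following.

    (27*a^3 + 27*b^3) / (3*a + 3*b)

9*a^2 - 9*a*b + 9*b^2

Apply the sum-of-cubes factorisation and cancel (3*a + 3*b).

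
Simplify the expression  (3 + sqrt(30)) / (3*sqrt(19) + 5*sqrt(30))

(-sqrt(570) - 3*sqrt(19) + 5*sqrt(30) + 50)/193

Multiply numerator and denominator by -3*sqrt(19) + 5*sqrt(30).
Denominator becomes 579; numerator becomes -3*sqrt(570) - 9*sqrt(19) + 15*sqrt(30) + 150.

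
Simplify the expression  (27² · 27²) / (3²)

3^10

27² = 3^6; 27² = 3^6; 3² = 3^2
Combine exponents: 3^10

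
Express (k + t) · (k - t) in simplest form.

k² - t²

Telescope via difference of squares: (k+t)(k-t) = k² - t².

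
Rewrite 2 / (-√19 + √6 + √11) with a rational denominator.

Group as (√6 + √11) - √19; multiply by (√6 + √11) + √19, then rationalise the remaining surd.

(√19 + 7*√11 + 12*√6 + √1254)/65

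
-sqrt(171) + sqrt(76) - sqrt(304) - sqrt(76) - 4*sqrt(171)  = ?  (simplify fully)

-19*sqrt(19)

sqrt(171) = 3*sqrt(19); sqrt(76) = 2*sqrt(19); sqrt(304) = 4*sqrt(19); sqrt(76) = 2*sqrt(19); 4*sqrt(171) = 12*sqrt(19)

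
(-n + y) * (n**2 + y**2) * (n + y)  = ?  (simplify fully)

Pair the conjugate factors: (y+n)(y-n) = -n**2 + y**2, then repeat with the next factor.

-n**4 + y**4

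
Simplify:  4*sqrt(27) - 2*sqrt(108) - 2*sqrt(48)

-8*sqrt(3)

4*sqrt(27) = 12*sqrt(3); 2*sqrt(108) = 12*sqrt(3); 2*sqrt(48) = 8*sqrt(3)
Combine: (12 - 12 - 8)·sqrt(3) = -8*sqrt(3)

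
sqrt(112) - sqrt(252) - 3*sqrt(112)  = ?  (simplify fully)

sqrt(112) = 4*sqrt(7); sqrt(252) = 6*sqrt(7); 3*sqrt(112) = 12*sqrt(7)
Combine: (4 - 6 - 12)·sqrt(7) = -14*sqrt(7)

-14*sqrt(7)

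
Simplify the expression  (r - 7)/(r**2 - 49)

1/(r + 7)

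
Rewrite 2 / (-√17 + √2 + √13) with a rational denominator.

Group as (√2 + √13) - √17; multiply by (√2 + √13) + √17, then rationalise the remaining surd.

(√17 + 3*√13 + 14*√2 + √442)/25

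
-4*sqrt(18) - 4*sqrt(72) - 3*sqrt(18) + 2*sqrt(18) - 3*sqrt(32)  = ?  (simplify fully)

-51*sqrt(2)

4*sqrt(18) = 12*sqrt(2); 4*sqrt(72) = 24*sqrt(2); 3*sqrt(18) = 9*sqrt(2); 2*sqrt(18) = 6*sqrt(2); 3*sqrt(32) = 12*sqrt(2)
Combine: (-12 - 24 - 9 + 6 - 12)·sqrt(2) = -51*sqrt(2)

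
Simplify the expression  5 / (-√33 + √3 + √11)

(-95*√33 - 125*√11 - 205*√3 - 330)/229

Group as (√3 + √11) - √33; multiply by (√3 + √11) + √33, then rationalise the remaining surd.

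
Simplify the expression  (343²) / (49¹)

7^4

343² = 7^6; 49¹ = 7^2
Combine exponents: 7^4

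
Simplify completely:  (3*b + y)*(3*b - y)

(3*b)^2 - (y)^2 = 9*b^2 - y^2.

9*b^2 - y^2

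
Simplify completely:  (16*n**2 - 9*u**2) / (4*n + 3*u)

Difference of squares: factor out (4*n + 3*u).

4*n - 3*u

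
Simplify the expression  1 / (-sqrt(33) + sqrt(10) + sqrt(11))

Group as (sqrt(10) + sqrt(11)) - sqrt(33); multiply by (sqrt(10) + sqrt(11)) + sqrt(33), then rationalise the remaining surd.

(6*sqrt(33) + 16*sqrt(11) + 17*sqrt(10) + 11*sqrt(30))/148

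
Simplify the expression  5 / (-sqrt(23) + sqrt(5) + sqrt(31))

(-65*sqrt(23) - 15*sqrt(31) + 245*sqrt(5) + 10*sqrt(3565))/451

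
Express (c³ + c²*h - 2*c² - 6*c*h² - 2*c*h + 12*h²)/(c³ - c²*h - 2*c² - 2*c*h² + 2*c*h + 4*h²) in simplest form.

(c + 3*h)/(c + h)

Factor: c³ + c²*h - 2*c² - 6*c*h² - 2*c*h + 12*h² = (c + 3*h)·(c - 2)·(c - 2*h);  c³ - c²*h - 2*c² - 2*c*h² + 2*c*h + 4*h² = (c + h)·(c - 2)·(c - 2*h)
Cancel the common factors (c - 2), (c - 2*h).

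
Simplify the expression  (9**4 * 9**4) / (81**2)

9**4 = 3**8; 9**4 = 3**8; 81**2 = 3**8
Combine exponents: 3**8

3**8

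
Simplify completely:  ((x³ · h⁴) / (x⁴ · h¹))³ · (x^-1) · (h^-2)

Inside the bracket: (x^-1) · h³
Raise to the power 3: (x^-3) · h⁹
Multiply by (x^-1) · (h^-2): add exponents.

h⁷/x⁴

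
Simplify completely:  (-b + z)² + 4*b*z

After expansion: b² + 2*b*z + z² — a perfect-square trinomial.

(b + z)²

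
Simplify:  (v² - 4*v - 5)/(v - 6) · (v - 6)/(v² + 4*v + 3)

Factor: v² - 4*v - 5 = (v - 5)·(v + 1);  v² + 4*v + 3 = (v + 1)·(v + 3)
Cancel the common factors (v + 1), (v - 6).

(v - 5)/(v + 3)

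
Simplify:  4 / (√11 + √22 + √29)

Group as (√22 + √29) + √11; multiply by (√22 + √29) - √11, then rationalise the remaining surd.

(-11*√58 + 2*√29 + 9*√22 + 20*√11)/119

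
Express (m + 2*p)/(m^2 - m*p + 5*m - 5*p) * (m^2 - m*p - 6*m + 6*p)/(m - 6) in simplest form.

Factor: m^2 - m*p + 5*m - 5*p = (m - p)*(m + 5);  m^2 - m*p - 6*m + 6*p = (m - p)*(m - 6)
Cancel the common factors (m - 6), (m - p).

(m + 2*p)/(m + 5)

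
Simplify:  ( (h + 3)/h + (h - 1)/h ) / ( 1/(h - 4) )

Numerator: (h + 3)/h + (h - 1)/h = (2*h + 2)/h
Denominator: 1/(h - 4) = 1/(h - 4)
Divide: ((2*h + 2)/h) · (h - 4) = (2*h^2 - 6*h - 8)/h

(2*h^2 - 6*h - 8)/h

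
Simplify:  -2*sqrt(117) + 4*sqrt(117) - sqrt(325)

sqrt(13)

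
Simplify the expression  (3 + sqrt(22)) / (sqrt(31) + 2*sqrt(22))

Multiply numerator and denominator by -sqrt(31) + 2*sqrt(22).
Denominator becomes 57; numerator becomes -sqrt(682) - 3*sqrt(31) + 6*sqrt(22) + 44.

(-sqrt(682) - 3*sqrt(31) + 6*sqrt(22) + 44)/57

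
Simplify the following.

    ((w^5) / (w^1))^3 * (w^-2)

Inside the bracket: w^4
Raise to the power 3: w^12
Multiply by (w^-2): add exponents.

w^10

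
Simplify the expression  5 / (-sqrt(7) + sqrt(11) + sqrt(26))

Group as (sqrt(11) + sqrt(26)) - sqrt(7); multiply by (sqrt(11) + sqrt(26)) + sqrt(7), then rationalise the remaining surd.

(-75*sqrt(7) - 20*sqrt(26) + 55*sqrt(11) + 5*sqrt(2002))/122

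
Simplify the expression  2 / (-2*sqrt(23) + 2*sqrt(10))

Multiply numerator and denominator by 2*sqrt(10) + 2*sqrt(23).
Denominator becomes -52; numerator becomes 4*sqrt(10) + 4*sqrt(23).

(-sqrt(23) - sqrt(10))/13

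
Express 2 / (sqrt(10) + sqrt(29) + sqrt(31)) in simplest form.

(-sqrt(8990) + 4*sqrt(31) + 6*sqrt(29) + 25*sqrt(10))/274

Group as (sqrt(29) + sqrt(31)) + sqrt(10); multiply by (sqrt(29) + sqrt(31)) - sqrt(10), then rationalise the remaining surd.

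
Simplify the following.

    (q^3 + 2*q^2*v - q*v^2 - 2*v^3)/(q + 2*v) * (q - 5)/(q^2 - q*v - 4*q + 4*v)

Factor: q^3 + 2*q^2*v - q*v^2 - 2*v^3 = (q + v)*(q + 2*v)*(q - v);  q^2 - q*v - 4*q + 4*v = (q - 4)*(q - v)
Cancel the common factors (q - v), (q + 2*v).

(q^2 + q*v - 5*q - 5*v)/(q - 4)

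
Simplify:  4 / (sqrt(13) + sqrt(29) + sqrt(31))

Group as (sqrt(13) + sqrt(29)) + sqrt(31); multiply by (sqrt(13) + sqrt(29)) - sqrt(31), then rationalise the remaining surd.

(-8*sqrt(11687) + 44*sqrt(31) + 60*sqrt(29) + 188*sqrt(13))/1387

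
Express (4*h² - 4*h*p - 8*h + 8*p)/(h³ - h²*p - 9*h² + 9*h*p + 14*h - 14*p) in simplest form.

4/(h - 7)

Factor: 4*h² - 4*h*p - 8*h + 8*p = 4·(h - p)·(h - 2);  h³ - h²*p - 9*h² + 9*h*p + 14*h - 14*p = (h - 7)·(h - 2)·(h - p)
Cancel the common factors (h - p), (h - 2).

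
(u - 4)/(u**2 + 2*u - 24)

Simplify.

Factor: u**2 + 2*u - 24 = (u - 4)*(u + 6)
Cancel the common factor (u - 4).

1/(u + 6)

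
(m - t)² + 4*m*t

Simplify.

(m + t)²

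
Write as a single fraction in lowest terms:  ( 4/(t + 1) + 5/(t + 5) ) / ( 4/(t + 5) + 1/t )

Numerator: 4/(t + 1) + 5/(t + 5) = (9*t + 25)/(t² + 6*t + 5)
Denominator: 4/(t + 5) + 1/t = (5*t + 5)/(t² + 5*t)
Divide: ((9*t + 25)/(t² + 6*t + 5)) · ((t² + 5*t)/(5*t + 5)) = (9*t² + 25*t)/(5*t² + 10*t + 5)

(9*t² + 25*t)/(5*t² + 10*t + 5)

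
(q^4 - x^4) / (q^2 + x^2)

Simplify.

q^4 - x^4 factors as -(-q + x)*(q + x)*(q^2 + x^2).

q^2 - x^2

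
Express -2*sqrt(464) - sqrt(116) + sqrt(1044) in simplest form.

2*sqrt(464) = 8*sqrt(29); sqrt(116) = 2*sqrt(29); sqrt(1044) = 6*sqrt(29)
Combine: (-8 - 2 + 6)·sqrt(29) = -4*sqrt(29)

-4*sqrt(29)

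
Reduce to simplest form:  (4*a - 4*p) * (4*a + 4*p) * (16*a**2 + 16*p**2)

256*a**4 - 256*p**4

Telescope via difference of squares: ((4*a)+(4*p))((4*a)-(4*p)) = 16*a**2 - 16*p**2, then repeat with the next factor.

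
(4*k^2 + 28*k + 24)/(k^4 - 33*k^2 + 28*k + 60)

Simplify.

4/(k^2 - 7*k + 10)

Factor: 4*k^2 + 28*k + 24 = 4*(k + 1)*(k + 6);  k^4 - 33*k^2 + 28*k + 60 = (k + 1)*(k - 5)*(k - 2)*(k + 6)
Cancel the common factors (k + 1), (k + 6).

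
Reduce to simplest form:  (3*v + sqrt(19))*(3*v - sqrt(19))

9*v**2 - 19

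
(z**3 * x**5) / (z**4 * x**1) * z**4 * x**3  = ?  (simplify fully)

x**7*z**3

Quotient: (z**-1) * x**4
Multiply by z**4 * x**3: add exponents.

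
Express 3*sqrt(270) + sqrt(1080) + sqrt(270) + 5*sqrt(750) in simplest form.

43*sqrt(30)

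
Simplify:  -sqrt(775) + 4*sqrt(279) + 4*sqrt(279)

sqrt(775) = 5*sqrt(31); 4*sqrt(279) = 12*sqrt(31); 4*sqrt(279) = 12*sqrt(31)
Combine: (-5 + 12 + 12)·sqrt(31) = 19*sqrt(31)

19*sqrt(31)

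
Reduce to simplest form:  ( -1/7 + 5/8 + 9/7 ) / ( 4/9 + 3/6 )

891/476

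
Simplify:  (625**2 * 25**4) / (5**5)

625**2 = 5**8; 25**4 = 5**8; 5**5 = 5**5
Combine exponents: 5**11

5**11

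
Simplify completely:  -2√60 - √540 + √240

-6*√15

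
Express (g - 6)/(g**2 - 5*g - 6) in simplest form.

1/(g + 1)

Factor: g**2 - 5*g - 6 = (g - 6)*(g + 1)
Cancel the common factor (g - 6).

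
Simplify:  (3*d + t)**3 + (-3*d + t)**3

Write as f(t,(3*d)) + f(t,-(3*d)) and expand.

2*t*(27*d**2 + t**2)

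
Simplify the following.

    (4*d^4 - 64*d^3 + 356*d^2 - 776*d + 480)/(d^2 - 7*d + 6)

Factor: 4*d^4 - 64*d^3 + 356*d^2 - 776*d + 480 = 4*(d - 5)*(d - 6)*(d - 1)*(d - 4);  d^2 - 7*d + 6 = (d - 6)*(d - 1)
Cancel the common factors (d - 6), (d - 1).

4*d^2 - 36*d + 80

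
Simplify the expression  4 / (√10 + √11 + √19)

Group as (√11 + √19) + √10; multiply by (√11 + √19) - √10, then rationalise the remaining surd.

(-2*√2090 + 2*√19 + 18*√11 + 20*√10)/109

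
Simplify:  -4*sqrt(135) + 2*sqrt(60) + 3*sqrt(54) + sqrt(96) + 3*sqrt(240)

4*sqrt(135) = 12*sqrt(15); 2*sqrt(60) = 4*sqrt(15); 3*sqrt(54) = 9*sqrt(6); sqrt(96) = 4*sqrt(6); 3*sqrt(240) = 12*sqrt(15)

4*sqrt(15) + 13*sqrt(6)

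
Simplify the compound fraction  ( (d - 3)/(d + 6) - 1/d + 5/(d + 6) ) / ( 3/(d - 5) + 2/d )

Numerator: (d - 3)/(d + 6) - 1/d + 5/(d + 6) = (d^2 + d - 6)/(d^2 + 6*d)
Denominator: 3/(d - 5) + 2/d = (5*d - 10)/(d^2 - 5*d)
Divide: ((d^2 + d - 6)/(d^2 + 6*d)) · ((d^2 - 5*d)/(5*d - 10)) = (d^2 - 2*d - 15)/(5*d + 30)

(d^2 - 2*d - 15)/(5*d + 30)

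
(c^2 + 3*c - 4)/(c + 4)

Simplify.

c - 1

Factor: c^2 + 3*c - 4 = (c + 4)*(c - 1)
Cancel the common factor (c + 4).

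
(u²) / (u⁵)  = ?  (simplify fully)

u^(-3)

Quotient: (u^-3)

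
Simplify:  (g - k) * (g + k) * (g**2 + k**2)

g**4 - k**4

Pair the conjugate factors: (g+k)(g-k) = g**2 - k**2, then repeat with the next factor.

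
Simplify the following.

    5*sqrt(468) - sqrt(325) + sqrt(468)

31*sqrt(13)

5*sqrt(468) = 30*sqrt(13); sqrt(325) = 5*sqrt(13); sqrt(468) = 6*sqrt(13)
Combine: (30 - 5 + 6)·sqrt(13) = 31*sqrt(13)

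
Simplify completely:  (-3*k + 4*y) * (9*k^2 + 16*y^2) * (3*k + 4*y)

-81*k^4 + 256*y^4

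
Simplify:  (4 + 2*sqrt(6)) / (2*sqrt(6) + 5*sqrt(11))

Multiply numerator and denominator by -5*sqrt(11) + 2*sqrt(6).
Denominator becomes -251; numerator becomes -10*sqrt(66) - 20*sqrt(11) + 8*sqrt(6) + 24.

(-24 - 8*sqrt(6) + 20*sqrt(11) + 10*sqrt(66))/251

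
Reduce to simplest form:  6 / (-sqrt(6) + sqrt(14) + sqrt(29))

Group as (sqrt(14) + sqrt(29)) - sqrt(6); multiply by (sqrt(14) + sqrt(29)) + sqrt(6), then rationalise the remaining surd.

(-74*sqrt(6) - 18*sqrt(29) + 42*sqrt(14) + 8*sqrt(609))/85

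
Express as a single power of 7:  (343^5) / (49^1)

343^5 = 7^15; 49^1 = 7^2
Combine exponents: 7^13

7^13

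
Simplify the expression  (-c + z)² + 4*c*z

Expanding gives c² + 2*c*z + z², a perfect square.

(c + z)²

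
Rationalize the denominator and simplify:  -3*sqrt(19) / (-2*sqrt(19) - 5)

(-5*sqrt(19) + 38)/17

Multiply numerator and denominator by -5 + 2*sqrt(19).
Denominator becomes -51; numerator becomes -114 + 15*sqrt(19).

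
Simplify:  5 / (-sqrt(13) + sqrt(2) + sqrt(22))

Group as (sqrt(2) + sqrt(22)) - sqrt(13); multiply by (sqrt(2) + sqrt(22)) + sqrt(13), then rationalise the remaining surd.

(-11*sqrt(13) - 7*sqrt(22) + 33*sqrt(2) + 4*sqrt(143))/11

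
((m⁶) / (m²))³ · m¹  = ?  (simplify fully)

m^13

Inside the bracket: m⁴
Raise to the power 3: m^12
Multiply by m¹: add exponents.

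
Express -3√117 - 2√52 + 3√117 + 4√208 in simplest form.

12*√13

3√117 = 9*√13; 2√52 = 4*√13; 3√117 = 9*√13; 4√208 = 16*√13
Combine: (-9 - 4 + 9 + 16)·√13 = 12*√13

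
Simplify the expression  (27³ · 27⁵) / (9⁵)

27³ = 3^9; 27⁵ = 3^15; 9⁵ = 3^10
Combine exponents: 3^14

3^14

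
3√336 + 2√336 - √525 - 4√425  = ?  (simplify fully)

3√336 = 12*√21; 2√336 = 8*√21; √525 = 5*√21; 4√425 = 20*√17

-20*√17 + 15*√21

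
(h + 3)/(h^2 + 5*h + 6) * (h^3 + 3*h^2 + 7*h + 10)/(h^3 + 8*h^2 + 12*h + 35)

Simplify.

1/(h + 7)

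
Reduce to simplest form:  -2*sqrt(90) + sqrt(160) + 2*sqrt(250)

8*sqrt(10)

2*sqrt(90) = 6*sqrt(10); sqrt(160) = 4*sqrt(10); 2*sqrt(250) = 10*sqrt(10)
Combine: (-6 + 4 + 10)·sqrt(10) = 8*sqrt(10)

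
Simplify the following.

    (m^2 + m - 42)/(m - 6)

m + 7

Factor: m^2 + m - 42 = (m + 7)*(m - 6)
Cancel the common factor (m - 6).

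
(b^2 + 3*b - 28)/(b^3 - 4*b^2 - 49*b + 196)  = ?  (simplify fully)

Factor: b^2 + 3*b - 28 = (b - 4)*(b + 7);  b^3 - 4*b^2 - 49*b + 196 = (b + 7)*(b - 7)*(b - 4)
Cancel the common factors (b - 4), (b + 7).

1/(b - 7)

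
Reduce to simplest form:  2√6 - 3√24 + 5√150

2√6 = 2*√6; 3√24 = 6*√6; 5√150 = 25*√6
Combine: (2 - 6 + 25)·√6 = 21*√6

21*√6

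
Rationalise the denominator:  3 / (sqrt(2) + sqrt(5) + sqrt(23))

Group as (sqrt(2) + sqrt(23)) + sqrt(5); multiply by (sqrt(2) + sqrt(23)) - sqrt(5), then rationalise the remaining surd.

(-10*sqrt(5) - 13*sqrt(2) + sqrt(230) + 8*sqrt(23))/36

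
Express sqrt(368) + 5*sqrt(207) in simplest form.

19*sqrt(23)

sqrt(368) = 4*sqrt(23); 5*sqrt(207) = 15*sqrt(23)
Combine: (4 + 15)·sqrt(23) = 19*sqrt(23)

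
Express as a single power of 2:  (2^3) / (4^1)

2^3 = 2^3; 4^1 = 2^2
Combine exponents: 2^1

2^1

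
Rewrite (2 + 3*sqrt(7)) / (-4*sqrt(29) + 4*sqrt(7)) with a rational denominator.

(-3*sqrt(203) - 21 - 2*sqrt(29) - 2*sqrt(7))/88

Multiply numerator and denominator by 4*sqrt(7) + 4*sqrt(29).
Denominator becomes -352; numerator becomes 8*sqrt(7) + 8*sqrt(29) + 84 + 12*sqrt(203).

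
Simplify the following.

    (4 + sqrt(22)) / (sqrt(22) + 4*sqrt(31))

Multiply numerator and denominator by -4*sqrt(31) + sqrt(22).
Denominator becomes -474; numerator becomes -4*sqrt(682) - 16*sqrt(31) + 4*sqrt(22) + 22.

(-11 - 2*sqrt(22) + 8*sqrt(31) + 2*sqrt(682))/237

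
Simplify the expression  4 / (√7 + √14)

Multiply numerator and denominator by -√7 + √14.
Denominator becomes 7; numerator becomes -4*√7 + 4*√14.

(-4*√7 + 4*√14)/7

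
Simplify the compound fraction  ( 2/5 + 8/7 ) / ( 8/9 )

Numerator: 2/5 + 8/7 = 54/35
Denominator: 8/9 = 8/9
Divide: (54/35) · (9/8) = 243/140

243/140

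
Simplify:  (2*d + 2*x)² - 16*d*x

4*(d - x)²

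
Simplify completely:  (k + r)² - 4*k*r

(k - r)²

Expand the square and combine the 4*k*r term.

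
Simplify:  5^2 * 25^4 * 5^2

5^12

5^2 = 5^2; 25^4 = 5^8; 5^2 = 5^2
Combine exponents: 5^12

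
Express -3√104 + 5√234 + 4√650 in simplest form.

29*√26

3√104 = 6*√26; 5√234 = 15*√26; 4√650 = 20*√26
Combine: (-6 + 15 + 20)·√26 = 29*√26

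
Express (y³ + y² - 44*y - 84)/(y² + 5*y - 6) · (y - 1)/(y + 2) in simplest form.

y - 7

Factor: y³ + y² - 44*y - 84 = (y - 7)·(y + 6)·(y + 2);  y² + 5*y - 6 = (y - 1)·(y + 6)
Cancel the common factors (y + 6), (y + 2), (y - 1).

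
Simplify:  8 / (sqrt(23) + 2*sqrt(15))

Multiply numerator and denominator by -sqrt(23) + 2*sqrt(15).
Denominator becomes 37; numerator becomes -8*sqrt(23) + 16*sqrt(15).

(-8*sqrt(23) + 16*sqrt(15))/37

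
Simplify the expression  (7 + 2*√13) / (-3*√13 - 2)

Multiply numerator and denominator by -2 + 3*√13.
Denominator becomes -113; numerator becomes 17*√13 + 64.

(-64 - 17*√13)/113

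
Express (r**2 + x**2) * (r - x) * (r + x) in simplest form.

Pair the conjugate factors: (r+x)(r-x) = r**2 - x**2, then repeat with the next factor.

r**4 - x**4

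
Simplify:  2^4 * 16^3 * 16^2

2^4 = 2^4; 16^3 = 2^12; 16^2 = 2^8
Combine exponents: 2^24

2^24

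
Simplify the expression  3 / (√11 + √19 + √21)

(-6*√4389 + 27*√21 + 39*√19 + 87*√11)/755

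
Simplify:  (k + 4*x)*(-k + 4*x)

-k^2 + 16*x^2

(4*x)^2 - (k)^2 = -k^2 + 16*x^2.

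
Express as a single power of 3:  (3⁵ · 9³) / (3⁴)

3^7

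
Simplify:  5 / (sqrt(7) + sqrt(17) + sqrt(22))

(-5*sqrt(2618) + 5*sqrt(22) + 30*sqrt(17) + 80*sqrt(7))/236

Group as (sqrt(7) + sqrt(22)) + sqrt(17); multiply by (sqrt(7) + sqrt(22)) - sqrt(17), then rationalise the remaining surd.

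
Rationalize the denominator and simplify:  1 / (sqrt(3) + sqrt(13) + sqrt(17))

(-2*sqrt(663) - sqrt(17) + 7*sqrt(13) + 27*sqrt(3))/155

Group as (sqrt(13) + sqrt(17)) + sqrt(3); multiply by (sqrt(13) + sqrt(17)) - sqrt(3), then rationalise the remaining surd.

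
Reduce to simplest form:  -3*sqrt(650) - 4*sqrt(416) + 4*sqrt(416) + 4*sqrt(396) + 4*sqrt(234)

-3*sqrt(26) + 24*sqrt(11)

3*sqrt(650) = 15*sqrt(26); 4*sqrt(416) = 16*sqrt(26); 4*sqrt(416) = 16*sqrt(26); 4*sqrt(396) = 24*sqrt(11); 4*sqrt(234) = 12*sqrt(26)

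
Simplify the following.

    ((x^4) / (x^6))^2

x^(-4)

Inside the bracket: (x^-2)
Raise to the power 2: (x^-4)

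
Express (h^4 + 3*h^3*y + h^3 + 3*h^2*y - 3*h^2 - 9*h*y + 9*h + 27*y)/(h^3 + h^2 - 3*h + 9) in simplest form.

h + 3*y

Factor: h^4 + 3*h^3*y + h^3 + 3*h^2*y - 3*h^2 - 9*h*y + 9*h + 27*y = (h + 3*y)*(h^2 - 2*h + 3)*(h + 3);  h^3 + h^2 - 3*h + 9 = (h^2 - 2*h + 3)*(h + 3)
Cancel the common factors (h^2 - 2*h + 3), (h + 3).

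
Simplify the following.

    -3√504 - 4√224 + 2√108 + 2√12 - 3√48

-34*√14 + 4*√3

3√504 = 18*√14; 4√224 = 16*√14; 2√108 = 12*√3; 2√12 = 4*√3; 3√48 = 12*√3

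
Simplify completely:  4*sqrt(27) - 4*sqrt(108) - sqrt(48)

-16*sqrt(3)

4*sqrt(27) = 12*sqrt(3); 4*sqrt(108) = 24*sqrt(3); sqrt(48) = 4*sqrt(3)
Combine: (12 - 24 - 4)·sqrt(3) = -16*sqrt(3)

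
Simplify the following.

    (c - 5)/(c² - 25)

1/(c + 5)

Factor: c² - 25 = (c + 5)·(c - 5)
Cancel the common factor (c - 5).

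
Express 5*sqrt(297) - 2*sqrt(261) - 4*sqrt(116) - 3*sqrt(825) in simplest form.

-14*sqrt(29)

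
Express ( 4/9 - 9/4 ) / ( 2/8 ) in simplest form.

-65/9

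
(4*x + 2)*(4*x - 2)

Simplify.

Product of conjugates: (P+Q)(P-Q) = P**2 - Q**2.

16*x**2 - 4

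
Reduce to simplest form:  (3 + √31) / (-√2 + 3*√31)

Multiply numerator and denominator by √2 + 3*√31.
Denominator becomes 277; numerator becomes 3*√2 + √62 + 9*√31 + 93.

(3*√2 + √62 + 9*√31 + 93)/277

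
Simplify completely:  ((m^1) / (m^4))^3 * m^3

Inside the bracket: (m^-3)
Raise to the power 3: (m^-9)
Multiply by m^3: add exponents.

m^(-6)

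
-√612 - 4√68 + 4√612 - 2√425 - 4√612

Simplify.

√612 = 6*√17; 4√68 = 8*√17; 4√612 = 24*√17; 2√425 = 10*√17; 4√612 = 24*√17
Combine: (-6 - 8 + 24 - 10 - 24)·√17 = -24*√17

-24*√17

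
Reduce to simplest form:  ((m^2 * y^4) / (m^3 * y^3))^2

y^2/m^2

Inside the bracket: (m^-1) * y^1
Raise to the power 2: (m^-2) * y^2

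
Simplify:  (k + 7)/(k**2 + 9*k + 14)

Factor: k**2 + 9*k + 14 = (k + 7)*(k + 2)
Cancel the common factor (k + 7).

1/(k + 2)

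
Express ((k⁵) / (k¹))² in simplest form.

k⁸

Inside the bracket: k⁴
Raise to the power 2: k⁸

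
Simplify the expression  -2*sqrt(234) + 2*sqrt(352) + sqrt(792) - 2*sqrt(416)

-14*sqrt(26) + 14*sqrt(22)

2*sqrt(234) = 6*sqrt(26); 2*sqrt(352) = 8*sqrt(22); sqrt(792) = 6*sqrt(22); 2*sqrt(416) = 8*sqrt(26)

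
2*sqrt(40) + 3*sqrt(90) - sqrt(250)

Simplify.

2*sqrt(40) = 4*sqrt(10); 3*sqrt(90) = 9*sqrt(10); sqrt(250) = 5*sqrt(10)
Combine: (4 + 9 - 5)·sqrt(10) = 8*sqrt(10)

8*sqrt(10)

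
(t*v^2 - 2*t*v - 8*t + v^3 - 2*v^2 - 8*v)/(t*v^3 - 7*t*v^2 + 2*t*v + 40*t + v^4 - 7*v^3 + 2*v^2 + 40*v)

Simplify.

1/(v - 5)

Factor: t*v^2 - 2*t*v - 8*t + v^3 - 2*v^2 - 8*v = (v - 4)*(v + 2)*(t + v);  t*v^3 - 7*t*v^2 + 2*t*v + 40*t + v^4 - 7*v^3 + 2*v^2 + 40*v = (v - 4)*(t + v)*(v - 5)*(v + 2)
Cancel the common factors (v - 4), (v + 2), (t + v).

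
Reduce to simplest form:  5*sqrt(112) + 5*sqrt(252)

5*sqrt(112) = 20*sqrt(7); 5*sqrt(252) = 30*sqrt(7)
Combine: (20 + 30)·sqrt(7) = 50*sqrt(7)

50*sqrt(7)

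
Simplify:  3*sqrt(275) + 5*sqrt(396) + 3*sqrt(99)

3*sqrt(275) = 15*sqrt(11); 5*sqrt(396) = 30*sqrt(11); 3*sqrt(99) = 9*sqrt(11)
Combine: (15 + 30 + 9)·sqrt(11) = 54*sqrt(11)

54*sqrt(11)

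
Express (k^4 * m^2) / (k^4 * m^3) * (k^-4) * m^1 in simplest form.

Quotient: (m^-1)
Multiply by (k^-4) * m^1: add exponents.

k^(-4)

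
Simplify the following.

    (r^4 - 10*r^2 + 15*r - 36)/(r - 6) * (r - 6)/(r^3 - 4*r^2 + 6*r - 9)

Factor: r^4 - 10*r^2 + 15*r - 36 = (r + 4)*(r^2 - r + 3)*(r - 3);  r^3 - 4*r^2 + 6*r - 9 = (r - 3)*(r^2 - r + 3)
Cancel the common factors (r^2 - r + 3), (r - 6), (r - 3).

r + 4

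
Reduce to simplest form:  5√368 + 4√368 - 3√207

27*√23

5√368 = 20*√23; 4√368 = 16*√23; 3√207 = 9*√23
Combine: (20 + 16 - 9)·√23 = 27*√23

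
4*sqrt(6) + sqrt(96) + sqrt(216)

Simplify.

14*sqrt(6)

4*sqrt(6) = 4*sqrt(6); sqrt(96) = 4*sqrt(6); sqrt(216) = 6*sqrt(6)
Combine: (4 + 4 + 6)·sqrt(6) = 14*sqrt(6)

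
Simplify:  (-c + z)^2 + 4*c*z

(c + z)^2

After expansion: c^2 + 2*c*z + z^2 — a perfect-square trinomial.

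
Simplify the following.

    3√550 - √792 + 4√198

3√550 = 15*√22; √792 = 6*√22; 4√198 = 12*√22
Combine: (15 - 6 + 12)·√22 = 21*√22

21*√22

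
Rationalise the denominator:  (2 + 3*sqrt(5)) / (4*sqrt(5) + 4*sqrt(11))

Multiply numerator and denominator by -4*sqrt(11) + 4*sqrt(5).
Denominator becomes -96; numerator becomes -12*sqrt(55) - 8*sqrt(11) + 8*sqrt(5) + 60.

(-15 - 2*sqrt(5) + 2*sqrt(11) + 3*sqrt(55))/24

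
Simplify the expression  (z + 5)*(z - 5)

Difference of squares with P = z, Q = 5.

z**2 - 25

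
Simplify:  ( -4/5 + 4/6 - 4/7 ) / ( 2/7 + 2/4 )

Numerator: -4/5 + 4/6 - 4/7 = -74/105
Denominator: 2/7 + 2/4 = 11/14
Divide: (-74/105) · (14/11) = -148/165

-148/165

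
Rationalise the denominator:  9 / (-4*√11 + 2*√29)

(-6*√11 - 3*√29)/10

Multiply numerator and denominator by 2*√29 + 4*√11.
Denominator becomes -60; numerator becomes 18*√29 + 36*√11.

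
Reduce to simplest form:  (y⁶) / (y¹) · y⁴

Quotient: y⁵
Multiply by y⁴: add exponents.

y⁹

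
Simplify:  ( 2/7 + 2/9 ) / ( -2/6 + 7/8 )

256/273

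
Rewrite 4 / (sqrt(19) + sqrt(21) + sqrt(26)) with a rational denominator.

(-sqrt(10374) + 7*sqrt(26) + 12*sqrt(21) + 14*sqrt(19))/175

Group as (sqrt(19) + sqrt(21)) + sqrt(26); multiply by (sqrt(19) + sqrt(21)) - sqrt(26), then rationalise the remaining surd.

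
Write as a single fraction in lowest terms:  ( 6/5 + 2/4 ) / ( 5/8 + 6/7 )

476/415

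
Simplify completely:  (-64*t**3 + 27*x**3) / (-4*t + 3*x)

Factor as (a-b)(a**2+ab+b**2) with a=(3*x), b=(4*t).

16*t**2 + 12*t*x + 9*x**2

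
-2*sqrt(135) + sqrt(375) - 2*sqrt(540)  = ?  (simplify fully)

-13*sqrt(15)

2*sqrt(135) = 6*sqrt(15); sqrt(375) = 5*sqrt(15); 2*sqrt(540) = 12*sqrt(15)
Combine: (-6 + 5 - 12)·sqrt(15) = -13*sqrt(15)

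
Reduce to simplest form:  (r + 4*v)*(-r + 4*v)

-r**2 + 16*v**2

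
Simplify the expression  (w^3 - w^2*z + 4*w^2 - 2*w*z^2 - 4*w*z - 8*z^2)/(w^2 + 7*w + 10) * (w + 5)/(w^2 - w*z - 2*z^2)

(w + 4)/(w + 2)

Factor: w^3 - w^2*z + 4*w^2 - 2*w*z^2 - 4*w*z - 8*z^2 = (w - 2*z)*(w + 4)*(w + z);  w^2 + 7*w + 10 = (w + 2)*(w + 5);  w^2 - w*z - 2*z^2 = (w + z)*(w - 2*z)
Cancel the common factors (w + z), (w + 5), (w - 2*z).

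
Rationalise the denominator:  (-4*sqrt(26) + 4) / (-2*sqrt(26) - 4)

(-3*sqrt(26) + 28)/11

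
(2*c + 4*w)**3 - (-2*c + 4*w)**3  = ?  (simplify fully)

16*c*(c**2 + 12*w**2)

Only the odd-power cross terms survive.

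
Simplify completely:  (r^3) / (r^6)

r^(-3)

Quotient: (r^-3)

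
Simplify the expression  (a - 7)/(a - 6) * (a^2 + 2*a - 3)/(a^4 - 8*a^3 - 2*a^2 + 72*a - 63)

Factor: a^2 + 2*a - 3 = (a - 1)*(a + 3);  a^4 - 8*a^3 - 2*a^2 + 72*a - 63 = (a - 1)*(a - 7)*(a + 3)*(a - 3)
Cancel the common factors (a - 7), (a - 1), (a + 3).

1/(a^2 - 9*a + 18)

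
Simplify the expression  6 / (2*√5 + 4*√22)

(-3*√5 + 6*√22)/83

Multiply numerator and denominator by -2*√5 + 4*√22.
Denominator becomes 332; numerator becomes -12*√5 + 24*√22.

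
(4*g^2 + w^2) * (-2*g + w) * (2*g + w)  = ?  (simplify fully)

Telescope via difference of squares: (w+(2*g))(w-(2*g)) = -4*g^2 + w^2, then repeat with the next factor.

-16*g^4 + w^4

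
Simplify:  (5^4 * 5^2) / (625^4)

5^(-10)

5^4 = 5^4; 5^2 = 5^2; 625^4 = 5^16
Combine exponents: 5^(-10)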